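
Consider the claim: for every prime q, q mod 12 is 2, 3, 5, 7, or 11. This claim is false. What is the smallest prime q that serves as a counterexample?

The first 5 eligible values, up to q = 11, all satisfy the conclusion.
q = 13: 13 mod 12 = 1 — not in {2, 3, 5, 7, 11}.
Hence q = 13 is a counterexample.

q = 13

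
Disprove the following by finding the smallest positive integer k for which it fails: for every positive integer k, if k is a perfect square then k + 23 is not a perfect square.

The first 10 eligible values, up to k = 100, all satisfy the conclusion.
k = 121: 121 = 11² and 121 + 23 = 144 = 12².

k = 121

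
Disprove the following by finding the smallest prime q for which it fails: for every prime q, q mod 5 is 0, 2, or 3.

A counterexample is any prime q such that the claim fails; we check each in order.
The first 4 eligible values, up to q = 7, all satisfy the conclusion.
q = 11: 11 mod 5 = 1 — not in {0, 2, 3}.
Thus q = 11 disproves the claim, and no smaller q works.

q = 11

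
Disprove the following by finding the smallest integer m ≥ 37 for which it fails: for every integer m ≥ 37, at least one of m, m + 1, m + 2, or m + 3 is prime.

Check each integer m ≥ 37 in order until m, m + 1, m + 2, m + 3 are all composite.
For m = 37, 38, 39, 40, …, 45, 46, 47 the conclusion holds.
m = 48: 48 = 2 × 24; 49 = 7 × 7; 50 = 2 × 25; 51 = 3 × 17 — all composite.
So m = 48 is the smallest counterexample.

m = 48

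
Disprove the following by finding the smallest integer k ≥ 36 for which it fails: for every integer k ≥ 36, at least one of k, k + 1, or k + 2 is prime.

We need the least integer k ≥ 36 for which k, k + 1, k + 2 are all composite.
For k = 36, 37 the conclusion holds.
k = 38: 38 = 2 × 19; 39 = 3 × 13; 40 = 2 × 20 — all composite.

k = 38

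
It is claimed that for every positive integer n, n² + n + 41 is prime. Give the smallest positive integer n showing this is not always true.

We need the least positive integer n for which n² + n + 41 is not prime.
The first 39 eligible values, up to n = 39, all satisfy the conclusion.
n = 40: n² + n + 41 = 1681 = 41 × 41, composite.
So n = 40 is the smallest counterexample.

n = 40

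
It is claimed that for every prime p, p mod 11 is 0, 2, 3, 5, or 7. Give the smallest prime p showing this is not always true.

p = 17

Check each prime p in order until the claim fails.
p = 2: 2 mod 11 = 2.
p = 3: 3 mod 11 = 3.
p = 5: 5 mod 11 = 5.
p = 7: 7 mod 11 = 7.
p = 11: 11 mod 11 = 0.
p = 13: 13 mod 11 = 2.
p = 17: 17 mod 11 = 6 — not in {0, 2, 3, 5, 7}.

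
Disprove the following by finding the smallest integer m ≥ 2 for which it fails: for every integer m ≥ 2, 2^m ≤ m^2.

Check each integer m ≥ 2 in order until 2^m > m^2.
m = 2: 2^m = 4 and m^2 = 4, so 4 ≤ 4.
m = 3: 2^m = 8 and m^2 = 9, so 8 ≤ 9.
m = 4: 2^m = 16 and m^2 = 16, so 16 ≤ 16.
m = 5: 2^m = 32 and m^2 = 25, so 32 > 25.

m = 5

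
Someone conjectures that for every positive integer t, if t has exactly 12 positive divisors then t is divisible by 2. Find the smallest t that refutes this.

Check each positive integer t in order until t has exactly 12 positive divisors but t is not divisible by 2.
For t = 60, 72, 84, 90, …, 294, 306, 308 the conclusion holds.
t = 315: τ(315) = 12; 315 mod 2 = 1.
Hence t = 315 is a counterexample.

t = 315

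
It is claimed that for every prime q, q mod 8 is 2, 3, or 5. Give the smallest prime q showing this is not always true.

We need the least prime q for which the claim fails.
For q = 2, 3, 5 the conclusion holds.
q = 7: 7 mod 8 = 7 — not in {2, 3, 5}.

q = 7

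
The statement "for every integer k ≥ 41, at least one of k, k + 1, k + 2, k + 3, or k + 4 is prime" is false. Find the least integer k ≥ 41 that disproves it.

We need the least integer k ≥ 41 for which k, k + 1, k + 2, k + 3, k + 4 are all composite.
k = 41: 41 is prime.
k = 42: 43 is prime.
k = 43: 43 is prime.
k = 44: 47 is prime.
k = 45: 47 is prime.
k = 46: 47 is prime.
k = 47: 47 is prime.
k = 48: 48 = 2 × 24; 49 = 7 × 7; 50 = 2 × 25; 51 = 3 × 17; 52 = 2 × 26 — all composite.
So k = 48 is the smallest counterexample.

k = 48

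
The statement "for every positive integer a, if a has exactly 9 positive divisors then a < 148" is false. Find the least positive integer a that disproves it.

For a = 36, 100 the conclusion holds.
a = 196: τ(196) = 9; 196 ≥ 148.
So a = 196 is the smallest counterexample.

a = 196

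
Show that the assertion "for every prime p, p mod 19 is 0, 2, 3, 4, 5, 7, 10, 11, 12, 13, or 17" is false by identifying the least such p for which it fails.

p = 37

For p = 2, 3, 5, 7, …, 23, 29, 31 the conclusion holds.
p = 37: 37 mod 19 = 18 — not in {0, 2, 3, 4, 5, 7, 10, 11, 12, 13, 17}.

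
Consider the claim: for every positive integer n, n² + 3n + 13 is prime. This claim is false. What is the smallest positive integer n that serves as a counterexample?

Check each positive integer n in order until n² + 3n + 13 is not prime.
The first 8 eligible values, up to n = 8, all satisfy the conclusion.
n = 9: n² + 3n + 13 = 121 = 11 × 11, composite.
Hence n = 9 is a counterexample.

n = 9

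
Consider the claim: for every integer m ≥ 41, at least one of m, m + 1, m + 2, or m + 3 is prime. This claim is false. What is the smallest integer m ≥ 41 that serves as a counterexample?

m = 48

We need the least integer m ≥ 41 for which m, m + 1, m + 2, m + 3 are all composite.
For m = 41, 42, 43, 44, 45, 46, 47 the conclusion holds.
m = 48: 48 = 2 × 24; 49 = 7 × 7; 50 = 2 × 25; 51 = 3 × 17 — all composite.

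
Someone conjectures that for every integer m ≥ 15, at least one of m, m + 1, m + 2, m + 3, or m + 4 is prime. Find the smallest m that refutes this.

m = 24

Check each integer m ≥ 15 in order until m, m + 1, m + 2, m + 3, m + 4 are all composite.
For m = 15, 16, 17, 18, 19, 20, 21, 22, 23 the conclusion holds.
m = 24: 24 = 2 × 12; 25 = 5 × 5; 26 = 2 × 13; 27 = 3 × 9; 28 = 2 × 14 — all composite.
Thus m = 24 disproves the claim, and no smaller m works.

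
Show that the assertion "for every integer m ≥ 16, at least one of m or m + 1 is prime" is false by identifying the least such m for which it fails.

A counterexample is any integer m ≥ 16 such that m, m + 1 are both composite; we check each in order.
The first 4 eligible values, up to m = 19, all satisfy the conclusion.
m = 20: 20 = 2 × 10; 21 = 3 × 7 — both composite.

m = 20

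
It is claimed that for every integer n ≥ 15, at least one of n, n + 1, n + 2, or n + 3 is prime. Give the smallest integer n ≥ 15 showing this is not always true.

n = 24

A counterexample is any integer n ≥ 15 such that n, n + 1, n + 2, n + 3 are all composite; we check each in order.
For n = 15, 16, 17, 18, 19, 20, 21, 22, 23 the conclusion holds.
n = 24: 24 = 2 × 12; 25 = 5 × 5; 26 = 2 × 13; 27 = 3 × 9 — all composite.
Hence n = 24 is a counterexample.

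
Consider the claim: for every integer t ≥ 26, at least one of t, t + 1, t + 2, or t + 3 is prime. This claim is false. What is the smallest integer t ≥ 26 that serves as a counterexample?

Check each integer t ≥ 26 in order until t, t + 1, t + 2, t + 3 are all composite.
For t = 26, 27, 28, 29, 30, 31 the conclusion holds.
t = 32: 32 = 2 × 16; 33 = 3 × 11; 34 = 2 × 17; 35 = 5 × 7 — all composite.
So t = 32 is the smallest counterexample.

t = 32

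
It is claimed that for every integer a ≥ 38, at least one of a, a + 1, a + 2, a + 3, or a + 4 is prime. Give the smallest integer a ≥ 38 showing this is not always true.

a = 48

For a = 38, 39, 40, 41, 42, 43, 44, 45, 46, 47 the conclusion holds.
a = 48: 48 = 2 × 24; 49 = 7 × 7; 50 = 2 × 25; 51 = 3 × 17; 52 = 2 × 26 — all composite.
Thus a = 48 disproves the claim, and no smaller a works.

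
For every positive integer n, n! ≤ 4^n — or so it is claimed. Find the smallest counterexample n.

n = 9

A counterexample is any positive integer n such that n! > 4^n; we check each in order.
For n = 1, 2, 3, 4, 5, 6, 7, 8 the conclusion holds.
n = 9: n! = 362880 and 4^n = 262144, so 362880 > 262144.
Thus n = 9 disproves the claim, and no smaller n works.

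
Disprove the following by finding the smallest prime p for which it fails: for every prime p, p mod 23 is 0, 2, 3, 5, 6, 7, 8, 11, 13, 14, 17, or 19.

p = 41

A counterexample is any prime p such that the claim fails; we check each in order.
The first 12 eligible values, up to p = 37, all satisfy the conclusion.
p = 41: 41 mod 23 = 18 — not in {0, 2, 3, 5, 6, 7, 8, 11, 13, 14, 17, 19}.
Thus p = 41 disproves the claim, and no smaller p works.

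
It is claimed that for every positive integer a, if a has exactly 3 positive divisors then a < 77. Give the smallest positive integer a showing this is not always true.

a = 121

The first 4 eligible values, up to a = 49, all satisfy the conclusion.
a = 121: τ(121) = 3; 121 ≥ 77.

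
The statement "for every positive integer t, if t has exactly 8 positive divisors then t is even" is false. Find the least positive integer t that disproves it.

The first 12 eligible values, up to t = 104, all satisfy the conclusion.
t = 105: divisors of 105: 1, 3, 5, 7, 15, 21, 35, 105; 105 is odd.

t = 105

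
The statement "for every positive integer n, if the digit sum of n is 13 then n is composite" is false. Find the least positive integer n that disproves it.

We need the least positive integer n for which the digit sum of n is 13 but n is prime.
n = 49: digit sum 13; 49 is composite.
n = 58: digit sum 13; 58 is composite.
n = 67: digit sum 13; 67 is prime, not composite.
Thus n = 67 disproves the claim, and no smaller n works.

n = 67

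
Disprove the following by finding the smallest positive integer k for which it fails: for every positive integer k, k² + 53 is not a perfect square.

k = 26

A counterexample is any positive integer k such that k² + 53 is a perfect square; we check each in order.
The first 25 eligible values, up to k = 25, all satisfy the conclusion.
k = 26: 26² + 53 = 729 = 27², a perfect square.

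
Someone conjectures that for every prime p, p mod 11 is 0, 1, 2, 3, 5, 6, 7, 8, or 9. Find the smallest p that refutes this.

p = 37

We need the least prime p for which the claim fails.
For p = 2, 3, 5, 7, …, 23, 29, 31 the conclusion holds.
p = 37: 37 mod 11 = 4 — not in {0, 1, 2, 3, 5, 6, 7, 8, 9}.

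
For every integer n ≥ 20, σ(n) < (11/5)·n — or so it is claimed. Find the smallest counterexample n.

A counterexample is any integer n ≥ 20 such that the claim fails; we check each in order.
For n = 20, 21, 22, 23 the conclusion holds.
n = 24: σ(24) = 60; 60 ≥ 264/5.
So n = 24 is the smallest counterexample.

n = 24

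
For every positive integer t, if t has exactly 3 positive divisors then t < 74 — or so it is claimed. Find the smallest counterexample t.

t = 121

A counterexample is any positive integer t such that t has exactly 3 positive divisors but the claim fails; we check each in order.
For t = 4, 9, 25, 49 the conclusion holds.
t = 121: τ(121) = 3; 121 ≥ 74.
Thus t = 121 disproves the claim, and no smaller t works.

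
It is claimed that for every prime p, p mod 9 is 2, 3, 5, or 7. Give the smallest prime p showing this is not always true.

The first 5 eligible values, up to p = 11, all satisfy the conclusion.
p = 13: 13 mod 9 = 4 — not in {2, 3, 5, 7}.
So p = 13 is the smallest counterexample.

p = 13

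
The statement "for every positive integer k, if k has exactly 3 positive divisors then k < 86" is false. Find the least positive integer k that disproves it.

k = 121

k = 4: τ(4) = 3; 4 < 86.
k = 9: τ(9) = 3; 9 < 86.
k = 25: τ(25) = 3; 25 < 86.
k = 49: τ(49) = 3; 49 < 86.
k = 121: τ(121) = 3; 121 ≥ 86.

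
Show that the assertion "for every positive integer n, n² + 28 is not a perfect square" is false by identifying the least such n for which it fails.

n = 6

A counterexample is any positive integer n such that n² + 28 is a perfect square; we check each in order.
The first 5 eligible values, up to n = 5, all satisfy the conclusion.
n = 6: 6² + 28 = 64 = 8², a perfect square.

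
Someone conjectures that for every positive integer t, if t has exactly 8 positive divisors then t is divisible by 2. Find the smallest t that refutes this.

t = 105

A counterexample is any positive integer t such that t has exactly 8 positive divisors but t is not divisible by 2; we check each in order.
For t = 24, 30, 40, 42, …, 88, 102, 104 the conclusion holds.
t = 105: τ(105) = 8; 105 mod 2 = 1.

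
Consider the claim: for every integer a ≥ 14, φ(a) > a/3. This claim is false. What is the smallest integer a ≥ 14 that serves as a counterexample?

a = 18

The first 4 eligible values, up to a = 17, all satisfy the conclusion.
a = 18: φ(18) = 6 and 18/3 = 6, so φ(18) ≤ 18/3.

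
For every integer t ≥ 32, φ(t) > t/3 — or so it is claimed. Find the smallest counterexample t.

t = 32: φ(32) = 16 and 32/3 = 32/3, so φ(32) > 32/3.
t = 33: φ(33) = 20 and 33/3 = 11, so φ(33) > 33/3.
t = 34: φ(34) = 16 and 34/3 = 34/3, so φ(34) > 34/3.
t = 35: φ(35) = 24 and 35/3 = 35/3, so φ(35) > 35/3.
t = 36: φ(36) = 12 and 36/3 = 12, so φ(36) ≤ 36/3.
So t = 36 is the smallest counterexample.

t = 36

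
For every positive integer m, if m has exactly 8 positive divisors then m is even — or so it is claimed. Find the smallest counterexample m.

m = 105

Check each positive integer m in order until m has exactly 8 positive divisors but m is odd.
The first 12 eligible values, up to m = 104, all satisfy the conclusion.
m = 105: divisors of 105: 1, 3, 5, 7, 15, 21, 35, 105; 105 is odd.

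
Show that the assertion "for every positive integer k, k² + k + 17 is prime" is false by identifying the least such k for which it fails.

k = 16

The first 15 eligible values, up to k = 15, all satisfy the conclusion.
k = 16: k² + k + 17 = 289 = 17 × 17, composite.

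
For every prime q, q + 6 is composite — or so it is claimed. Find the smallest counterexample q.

q = 5

A counterexample is any prime q such that q + 6 is prime; we check each in order.
For q = 2, 3 the conclusion holds.
q = 5: q + 6 = 11, prime — not composite.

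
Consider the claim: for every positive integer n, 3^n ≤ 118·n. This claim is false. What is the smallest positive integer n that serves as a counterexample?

A counterexample is any positive integer n such that 3^n > 118·n; we check each in order.
For n = 1, 2, 3, 4, 5 the conclusion holds.
n = 6: 3^n = 729 and 118·n = 708, so 729 > 708.

n = 6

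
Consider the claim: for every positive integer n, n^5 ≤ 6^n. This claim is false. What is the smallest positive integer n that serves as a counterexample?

n = 3

For n = 1, 2 the conclusion holds.
n = 3: n^5 = 243 and 6^n = 216, so 243 > 216.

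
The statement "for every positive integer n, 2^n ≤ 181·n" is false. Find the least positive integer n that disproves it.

n = 11

Check each positive integer n in order until 2^n > 181·n.
For n = 1, 2, 3, 4, 5, 6, 7, 8, 9, 10 the conclusion holds.
n = 11: 2^n = 2048 and 181·n = 1991, so 2048 > 1991.
So n = 11 is the smallest counterexample.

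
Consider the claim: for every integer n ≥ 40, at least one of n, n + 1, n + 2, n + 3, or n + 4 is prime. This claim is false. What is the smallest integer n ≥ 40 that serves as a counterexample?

The first 8 eligible values, up to n = 47, all satisfy the conclusion.
n = 48: 48 = 2 × 24; 49 = 7 × 7; 50 = 2 × 25; 51 = 3 × 17; 52 = 2 × 26 — all composite.
So n = 48 is the smallest counterexample.

n = 48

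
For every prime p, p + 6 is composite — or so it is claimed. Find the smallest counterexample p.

We need the least prime p for which p + 6 is prime.
For p = 2, 3 the conclusion holds.
p = 5: p + 6 = 11, prime — not composite.
Thus p = 5 disproves the claim, and no smaller p works.

p = 5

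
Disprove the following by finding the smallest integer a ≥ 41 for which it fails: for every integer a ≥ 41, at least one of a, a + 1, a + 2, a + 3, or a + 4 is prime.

a = 48

Check each integer a ≥ 41 in order until a, a + 1, a + 2, a + 3, a + 4 are all composite.
The first 7 eligible values, up to a = 47, all satisfy the conclusion.
a = 48: 48 = 2 × 24; 49 = 7 × 7; 50 = 2 × 25; 51 = 3 × 17; 52 = 2 × 26 — all composite.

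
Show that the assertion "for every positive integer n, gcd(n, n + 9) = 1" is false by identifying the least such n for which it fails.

n = 3

Check each positive integer n in order until gcd(n, n + 9) > 1.
n = 1: gcd(1, 10) = 1.
n = 2: gcd(2, 11) = 1.
n = 3: gcd(3, 12) = 3.
So n = 3 is the smallest counterexample.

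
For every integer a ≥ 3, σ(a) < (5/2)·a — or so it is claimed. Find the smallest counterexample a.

A counterexample is any integer a ≥ 3 such that the claim fails; we check each in order.
For a = 3, 4, 5, 6, …, 21, 22, 23 the conclusion holds.
a = 24: σ(24) = 60; 60 ≥ 60.
Hence a = 24 is a counterexample.

a = 24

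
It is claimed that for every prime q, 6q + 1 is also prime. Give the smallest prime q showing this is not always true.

Check each prime q in order until 6q + 1 is not prime.
For q = 2, 3, 5, 7, 11, 13, 17 the conclusion holds.
q = 19: 6q + 1 = 115 = 5 × 23, not prime.

q = 19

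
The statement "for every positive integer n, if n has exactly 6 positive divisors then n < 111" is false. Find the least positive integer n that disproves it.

n = 116

Check each positive integer n in order until n has exactly 6 positive divisors but the claim fails.
For n = 12, 18, 20, 28, …, 92, 98, 99 the conclusion holds.
n = 116: τ(116) = 6; 116 ≥ 111.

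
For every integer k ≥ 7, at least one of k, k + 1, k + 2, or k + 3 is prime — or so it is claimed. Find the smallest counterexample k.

A counterexample is any integer k ≥ 7 such that k, k + 1, k + 2, k + 3 are all composite; we check each in order.
For k = 7, 8, 9, 10, …, 21, 22, 23 the conclusion holds.
k = 24: 24 = 2 × 12; 25 = 5 × 5; 26 = 2 × 13; 27 = 3 × 9 — all composite.
Thus k = 24 disproves the claim, and no smaller k works.

k = 24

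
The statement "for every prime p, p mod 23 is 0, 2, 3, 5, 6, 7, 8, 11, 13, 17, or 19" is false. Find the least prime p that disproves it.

Check each prime p in order until the claim fails.
For p = 2, 3, 5, 7, …, 23, 29, 31 the conclusion holds.
p = 37: 37 mod 23 = 14 — not in {0, 2, 3, 5, 6, 7, 8, 11, 13, 17, 19}.

p = 37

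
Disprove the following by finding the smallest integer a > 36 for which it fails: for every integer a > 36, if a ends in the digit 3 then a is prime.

a = 43: 43 ends in 3 and is prime.
a = 53: 53 ends in 3 and is prime.
a = 63: 63 ends in 3; 63 = 3 × 21, composite.

a = 63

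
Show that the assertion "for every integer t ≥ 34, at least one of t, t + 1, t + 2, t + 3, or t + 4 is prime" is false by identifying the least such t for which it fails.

For t = 34, 35, 36, 37, …, 45, 46, 47 the conclusion holds.
t = 48: 48 = 2 × 24; 49 = 7 × 7; 50 = 2 × 25; 51 = 3 × 17; 52 = 2 × 26 — all composite.
Thus t = 48 disproves the claim, and no smaller t works.

t = 48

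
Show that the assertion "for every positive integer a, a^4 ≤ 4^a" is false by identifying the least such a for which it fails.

Check each positive integer a in order until a^4 > 4^a.
For a = 1, 2 the conclusion holds.
a = 3: a^4 = 81 and 4^a = 64, so 81 > 64.
Thus a = 3 disproves the claim, and no smaller a works.

a = 3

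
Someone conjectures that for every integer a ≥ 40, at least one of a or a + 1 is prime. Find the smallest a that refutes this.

A counterexample is any integer a ≥ 40 such that a, a + 1 are both composite; we check each in order.
For a = 40, 41, 42, 43 the conclusion holds.
a = 44: 44 = 2 × 22; 45 = 3 × 15 — both composite.
Thus a = 44 disproves the claim, and no smaller a works.

a = 44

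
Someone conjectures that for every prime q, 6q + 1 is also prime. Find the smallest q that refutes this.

q = 19

Check each prime q in order until 6q + 1 is not prime.
q = 2: 6q + 1 = 13, prime.
q = 3: 6q + 1 = 19, prime.
q = 5: 6q + 1 = 31, prime.
q = 7: 6q + 1 = 43, prime.
q = 11: 6q + 1 = 67, prime.
q = 13: 6q + 1 = 79, prime.
q = 17: 6q + 1 = 103, prime.
q = 19: 6q + 1 = 115 = 5 × 23, not prime.
So q = 19 is the smallest counterexample.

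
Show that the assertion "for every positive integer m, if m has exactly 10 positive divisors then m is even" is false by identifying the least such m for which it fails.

We need the least positive integer m for which m has exactly 10 positive divisors but m is odd.
The first 9 eligible values, up to m = 368, all satisfy the conclusion.
m = 405: divisors of 405: 10 divisors; 405 is odd.

m = 405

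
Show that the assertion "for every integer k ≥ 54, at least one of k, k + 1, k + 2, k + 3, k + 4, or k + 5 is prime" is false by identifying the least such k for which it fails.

k = 90

For k = 54, 55, 56, 57, …, 87, 88, 89 the conclusion holds.
k = 90: 90 = 2 × 45; 91 = 7 × 13; 92 = 2 × 46; 93 = 3 × 31; 94 = 2 × 47; 95 = 5 × 19 — all composite.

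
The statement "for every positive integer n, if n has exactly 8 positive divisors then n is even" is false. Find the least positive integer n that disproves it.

We need the least positive integer n for which n has exactly 8 positive divisors but n is odd.
The first 12 eligible values, up to n = 104, all satisfy the conclusion.
n = 105: divisors of 105: 1, 3, 5, 7, 15, 21, 35, 105; 105 is odd.
Thus n = 105 disproves the claim, and no smaller n works.

n = 105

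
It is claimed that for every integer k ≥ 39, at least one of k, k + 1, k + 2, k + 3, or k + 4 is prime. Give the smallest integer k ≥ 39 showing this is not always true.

Check each integer k ≥ 39 in order until k, k + 1, k + 2, k + 3, k + 4 are all composite.
For k = 39, 40, 41, 42, 43, 44, 45, 46, 47 the conclusion holds.
k = 48: 48 = 2 × 24; 49 = 7 × 7; 50 = 2 × 25; 51 = 3 × 17; 52 = 2 × 26 — all composite.
Thus k = 48 disproves the claim, and no smaller k works.

k = 48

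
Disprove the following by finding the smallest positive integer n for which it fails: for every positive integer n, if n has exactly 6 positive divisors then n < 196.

n = 207

We need the least positive integer n for which n has exactly 6 positive divisors but the claim fails.
The first 27 eligible values, up to n = 188, all satisfy the conclusion.
n = 207: τ(207) = 6; 207 ≥ 196.
Thus n = 207 disproves the claim, and no smaller n works.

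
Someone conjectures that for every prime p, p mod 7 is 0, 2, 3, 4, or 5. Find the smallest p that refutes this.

p = 13

For p = 2, 3, 5, 7, 11 the conclusion holds.
p = 13: 13 mod 7 = 6 — not in {0, 2, 3, 4, 5}.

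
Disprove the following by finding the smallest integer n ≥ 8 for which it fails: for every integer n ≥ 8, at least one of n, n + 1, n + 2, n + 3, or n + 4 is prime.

Check each integer n ≥ 8 in order until n, n + 1, n + 2, n + 3, n + 4 are all composite.
For n = 8, 9, 10, 11, …, 21, 22, 23 the conclusion holds.
n = 24: 24 = 2 × 12; 25 = 5 × 5; 26 = 2 × 13; 27 = 3 × 9; 28 = 2 × 14 — all composite.

n = 24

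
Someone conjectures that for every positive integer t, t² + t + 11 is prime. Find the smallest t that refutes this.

t = 10

For t = 1, 2, 3, 4, 5, 6, 7, 8, 9 the conclusion holds.
t = 10: t² + t + 11 = 121 = 11 × 11, composite.
So t = 10 is the smallest counterexample.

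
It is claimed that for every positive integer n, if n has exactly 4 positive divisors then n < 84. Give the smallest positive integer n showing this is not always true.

n = 85

For n = 6, 8, 10, 14, …, 74, 77, 82 the conclusion holds.
n = 85: τ(85) = 4; 85 ≥ 84.
Thus n = 85 disproves the claim, and no smaller n works.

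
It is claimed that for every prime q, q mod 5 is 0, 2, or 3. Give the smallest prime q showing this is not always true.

q = 11

Check each prime q in order until the claim fails.
q = 2: 2 mod 5 = 2.
q = 3: 3 mod 5 = 3.
q = 5: 5 mod 5 = 0.
q = 7: 7 mod 5 = 2.
q = 11: 11 mod 5 = 1 — not in {0, 2, 3}.
So q = 11 is the smallest counterexample.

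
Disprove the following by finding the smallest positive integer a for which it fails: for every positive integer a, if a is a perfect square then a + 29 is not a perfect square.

Check each positive integer a in order until a is a perfect square but a + 29 is a perfect square.
For a = 1, 4, 9, 16, …, 121, 144, 169 the conclusion holds.
a = 196: 196 = 14² and 196 + 29 = 225 = 15².

a = 196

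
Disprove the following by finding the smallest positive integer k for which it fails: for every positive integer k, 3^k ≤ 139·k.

k = 7

We need the least positive integer k for which 3^k > 139·k.
The first 6 eligible values, up to k = 6, all satisfy the conclusion.
k = 7: 3^k = 2187 and 139·k = 973, so 2187 > 973.
So k = 7 is the smallest counterexample.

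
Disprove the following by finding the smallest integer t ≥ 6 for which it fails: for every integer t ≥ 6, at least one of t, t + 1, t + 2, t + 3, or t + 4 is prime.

t = 24

The first 18 eligible values, up to t = 23, all satisfy the conclusion.
t = 24: 24 = 2 × 12; 25 = 5 × 5; 26 = 2 × 13; 27 = 3 × 9; 28 = 2 × 14 — all composite.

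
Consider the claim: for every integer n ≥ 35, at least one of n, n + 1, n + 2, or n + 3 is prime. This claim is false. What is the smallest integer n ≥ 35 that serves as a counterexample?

n = 48

A counterexample is any integer n ≥ 35 such that n, n + 1, n + 2, n + 3 are all composite; we check each in order.
The first 13 eligible values, up to n = 47, all satisfy the conclusion.
n = 48: 48 = 2 × 24; 49 = 7 × 7; 50 = 2 × 25; 51 = 3 × 17 — all composite.
Hence n = 48 is a counterexample.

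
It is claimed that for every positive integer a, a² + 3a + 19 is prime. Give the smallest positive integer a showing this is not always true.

a = 15

For a = 1, 2, 3, 4, …, 12, 13, 14 the conclusion holds.
a = 15: a² + 3a + 19 = 289 = 17 × 17, composite.
So a = 15 is the smallest counterexample.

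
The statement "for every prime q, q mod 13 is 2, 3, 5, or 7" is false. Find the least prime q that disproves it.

A counterexample is any prime q such that the claim fails; we check each in order.
For q = 2, 3, 5, 7 the conclusion holds.
q = 11: 11 mod 13 = 11 — not in {2, 3, 5, 7}.
So q = 11 is the smallest counterexample.

q = 11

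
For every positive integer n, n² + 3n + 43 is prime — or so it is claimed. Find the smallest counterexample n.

n = 39

Check each positive integer n in order until n² + 3n + 43 is not prime.
For n = 1, 2, 3, 4, …, 36, 37, 38 the conclusion holds.
n = 39: n² + 3n + 43 = 1681 = 41 × 41, composite.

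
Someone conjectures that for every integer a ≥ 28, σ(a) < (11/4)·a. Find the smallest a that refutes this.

a = 60

We need the least integer a ≥ 28 for which the claim fails.
For a = 28, 29, 30, 31, …, 57, 58, 59 the conclusion holds.
a = 60: σ(60) = 168; 168 ≥ 165.
Hence a = 60 is a counterexample.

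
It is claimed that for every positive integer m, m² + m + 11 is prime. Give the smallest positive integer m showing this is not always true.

m = 10

Check each positive integer m in order until m² + m + 11 is not prime.
For m = 1, 2, 3, 4, 5, 6, 7, 8, 9 the conclusion holds.
m = 10: m² + m + 11 = 121 = 11 × 11, composite.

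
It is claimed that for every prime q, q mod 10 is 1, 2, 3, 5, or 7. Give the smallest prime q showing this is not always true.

q = 19

Check each prime q in order until the claim fails.
q = 2: 2 mod 10 = 2.
q = 3: 3 mod 10 = 3.
q = 5: 5 mod 10 = 5.
q = 7: 7 mod 10 = 7.
q = 11: 11 mod 10 = 1.
q = 13: 13 mod 10 = 3.
q = 17: 17 mod 10 = 7.
q = 19: 19 mod 10 = 9 — not in {1, 2, 3, 5, 7}.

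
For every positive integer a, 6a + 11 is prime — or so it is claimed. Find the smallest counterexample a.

a = 4

We need the least positive integer a for which 6a + 11 is not prime.
For a = 1, 2, 3 the conclusion holds.
a = 4: 6a + 11 = 35 = 5 × 7, composite.
Thus a = 4 disproves the claim, and no smaller a works.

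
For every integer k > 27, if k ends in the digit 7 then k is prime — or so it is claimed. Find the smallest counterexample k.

Check each integer k > 27 in order until k ends in the digit 7 but k is not prime.
For k = 37, 47 the conclusion holds.
k = 57: 57 ends in 7; 57 = 3 × 19, composite.

k = 57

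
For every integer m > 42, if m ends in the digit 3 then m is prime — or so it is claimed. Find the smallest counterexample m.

m = 63

m = 43: 43 ends in 3 and is prime.
m = 53: 53 ends in 3 and is prime.
m = 63: 63 ends in 3; 63 = 3 × 21, composite.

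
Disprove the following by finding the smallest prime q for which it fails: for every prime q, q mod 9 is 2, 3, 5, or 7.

We need the least prime q for which the claim fails.
q = 2: 2 mod 9 = 2.
q = 3: 3 mod 9 = 3.
q = 5: 5 mod 9 = 5.
q = 7: 7 mod 9 = 7.
q = 11: 11 mod 9 = 2.
q = 13: 13 mod 9 = 4 — not in {2, 3, 5, 7}.
Hence q = 13 is a counterexample.

q = 13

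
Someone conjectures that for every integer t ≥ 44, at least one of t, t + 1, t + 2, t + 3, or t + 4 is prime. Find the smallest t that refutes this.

t = 48

For t = 44, 45, 46, 47 the conclusion holds.
t = 48: 48 = 2 × 24; 49 = 7 × 7; 50 = 2 × 25; 51 = 3 × 17; 52 = 2 × 26 — all composite.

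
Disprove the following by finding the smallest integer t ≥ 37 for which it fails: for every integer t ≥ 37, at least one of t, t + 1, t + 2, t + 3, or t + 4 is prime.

We need the least integer t ≥ 37 for which t, t + 1, t + 2, t + 3, t + 4 are all composite.
For t = 37, 38, 39, 40, …, 45, 46, 47 the conclusion holds.
t = 48: 48 = 2 × 24; 49 = 7 × 7; 50 = 2 × 25; 51 = 3 × 17; 52 = 2 × 26 — all composite.

t = 48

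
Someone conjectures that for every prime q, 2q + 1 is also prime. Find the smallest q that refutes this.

Check each prime q in order until 2q + 1 is not prime.
q = 2: 2q + 1 = 5, prime.
q = 3: 2q + 1 = 7, prime.
q = 5: 2q + 1 = 11, prime.
q = 7: 2q + 1 = 15 = 3 × 5, not prime.
Thus q = 7 disproves the claim, and no smaller q works.

q = 7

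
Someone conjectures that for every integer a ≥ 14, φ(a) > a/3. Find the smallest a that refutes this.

The first 4 eligible values, up to a = 17, all satisfy the conclusion.
a = 18: φ(18) = 6 and 18/3 = 6, so φ(18) ≤ 18/3.
Thus a = 18 disproves the claim, and no smaller a works.

a = 18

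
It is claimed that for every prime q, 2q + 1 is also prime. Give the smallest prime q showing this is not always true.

q = 7

A counterexample is any prime q such that 2q + 1 is not prime; we check each in order.
For q = 2, 3, 5 the conclusion holds.
q = 7: 2q + 1 = 15 = 3 × 5, not prime.
Hence q = 7 is a counterexample.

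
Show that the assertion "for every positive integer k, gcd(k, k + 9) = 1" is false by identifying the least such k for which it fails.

We need the least positive integer k for which gcd(k, k + 9) > 1.
For k = 1, 2 the conclusion holds.
k = 3: gcd(3, 12) = 3.
Thus k = 3 disproves the claim, and no smaller k works.

k = 3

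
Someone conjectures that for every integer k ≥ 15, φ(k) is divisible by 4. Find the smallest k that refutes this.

Check each integer k ≥ 15 in order until φ(k) is not divisible by 4.
For k = 15, 16, 17 the conclusion holds.
k = 18: φ(18) = 6; 6 mod 4 = 2.
Hence k = 18 is a counterexample.

k = 18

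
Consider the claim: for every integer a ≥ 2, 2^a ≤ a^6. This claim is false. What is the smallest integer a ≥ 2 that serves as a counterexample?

Check each integer a ≥ 2 in order until 2^a > a^6.
For a = 2, 3, 4, 5, …, 27, 28, 29 the conclusion holds.
a = 30: 2^a = 1073741824 and a^6 = 729000000, so 1073741824 > 729000000.

a = 30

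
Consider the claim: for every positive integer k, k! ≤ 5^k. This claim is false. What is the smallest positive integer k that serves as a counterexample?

k = 12

We need the least positive integer k for which k! > 5^k.
For k = 1, 2, 3, 4, …, 9, 10, 11 the conclusion holds.
k = 12: k! = 479001600 and 5^k = 244140625, so 479001600 > 244140625.
Thus k = 12 disproves the claim, and no smaller k works.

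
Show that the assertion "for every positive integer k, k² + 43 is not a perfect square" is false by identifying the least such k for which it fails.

We need the least positive integer k for which k² + 43 is a perfect square.
The first 20 eligible values, up to k = 20, all satisfy the conclusion.
k = 21: 21² + 43 = 484 = 22², a perfect square.
So k = 21 is the smallest counterexample.

k = 21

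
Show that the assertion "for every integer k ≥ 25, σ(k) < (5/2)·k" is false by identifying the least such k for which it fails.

k = 36

A counterexample is any integer k ≥ 25 such that the claim fails; we check each in order.
For k = 25, 26, 27, 28, …, 33, 34, 35 the conclusion holds.
k = 36: σ(36) = 91; 91 ≥ 90.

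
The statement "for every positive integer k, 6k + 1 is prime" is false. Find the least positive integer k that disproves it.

k = 4

We need the least positive integer k for which 6k + 1 is not prime.
k = 1: 6k + 1 = 7, prime.
k = 2: 6k + 1 = 13, prime.
k = 3: 6k + 1 = 19, prime.
k = 4: 6k + 1 = 25 = 5 × 5, composite.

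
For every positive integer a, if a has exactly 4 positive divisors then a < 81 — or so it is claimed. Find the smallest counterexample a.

A counterexample is any positive integer a such that a has exactly 4 positive divisors but the claim fails; we check each in order.
For a = 6, 8, 10, 14, …, 69, 74, 77 the conclusion holds.
a = 82: τ(82) = 4; 82 ≥ 81.

a = 82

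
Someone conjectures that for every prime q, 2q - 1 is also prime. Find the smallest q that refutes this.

We need the least prime q for which 2q - 1 is not prime.
q = 2: 2q - 1 = 3, prime.
q = 3: 2q - 1 = 5, prime.
q = 5: 2q - 1 = 9 = 3 × 3, not prime.

q = 5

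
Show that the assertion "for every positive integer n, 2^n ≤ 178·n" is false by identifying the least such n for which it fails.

n = 11

A counterexample is any positive integer n such that 2^n > 178·n; we check each in order.
For n = 1, 2, 3, 4, 5, 6, 7, 8, 9, 10 the conclusion holds.
n = 11: 2^n = 2048 and 178·n = 1958, so 2048 > 1958.
Hence n = 11 is a counterexample.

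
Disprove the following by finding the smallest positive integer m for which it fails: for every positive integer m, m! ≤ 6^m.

Check each positive integer m in order until m! > 6^m.
For m = 1, 2, 3, 4, …, 11, 12, 13 the conclusion holds.
m = 14: m! = 87178291200 and 6^m = 78364164096, so 87178291200 > 78364164096.

m = 14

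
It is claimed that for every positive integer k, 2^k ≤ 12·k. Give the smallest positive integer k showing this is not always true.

Check each positive integer k in order until 2^k > 12·k.
The first 6 eligible values, up to k = 6, all satisfy the conclusion.
k = 7: 2^k = 128 and 12·k = 84, so 128 > 84.

k = 7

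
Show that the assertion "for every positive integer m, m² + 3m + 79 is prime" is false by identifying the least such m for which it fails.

m = 5

For m = 1, 2, 3, 4 the conclusion holds.
m = 5: m² + 3m + 79 = 119 = 7 × 17, composite.
So m = 5 is the smallest counterexample.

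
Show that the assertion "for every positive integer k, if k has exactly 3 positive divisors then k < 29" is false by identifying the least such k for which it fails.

We need the least positive integer k for which k has exactly 3 positive divisors but the claim fails.
For k = 4, 9, 25 the conclusion holds.
k = 49: τ(49) = 3; 49 ≥ 29.

k = 49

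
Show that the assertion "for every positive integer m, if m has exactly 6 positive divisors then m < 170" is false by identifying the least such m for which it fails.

m = 171

Check each positive integer m in order until m has exactly 6 positive divisors but the claim fails.
The first 23 eligible values, up to m = 164, all satisfy the conclusion.
m = 171: τ(171) = 6; 171 ≥ 170.
So m = 171 is the smallest counterexample.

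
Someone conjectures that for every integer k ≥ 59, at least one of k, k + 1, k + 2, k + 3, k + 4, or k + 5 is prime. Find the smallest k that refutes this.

k = 90

We need the least integer k ≥ 59 for which k, k + 1, k + 2, k + 3, k + 4, k + 5 are all composite.
For k = 59, 60, 61, 62, …, 87, 88, 89 the conclusion holds.
k = 90: 90 = 2 × 45; 91 = 7 × 13; 92 = 2 × 46; 93 = 3 × 31; 94 = 2 × 47; 95 = 5 × 19 — all composite.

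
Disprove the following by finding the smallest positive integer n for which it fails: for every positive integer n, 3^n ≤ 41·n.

A counterexample is any positive integer n such that 3^n > 41·n; we check each in order.
n = 1: 3^n = 3 and 41·n = 41, so 3 ≤ 41.
n = 2: 3^n = 9 and 41·n = 82, so 9 ≤ 82.
n = 3: 3^n = 27 and 41·n = 123, so 27 ≤ 123.
n = 4: 3^n = 81 and 41·n = 164, so 81 ≤ 164.
n = 5: 3^n = 243 and 41·n = 205, so 243 > 205.

n = 5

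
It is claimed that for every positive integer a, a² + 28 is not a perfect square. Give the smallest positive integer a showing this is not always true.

The first 5 eligible values, up to a = 5, all satisfy the conclusion.
a = 6: 6² + 28 = 64 = 8², a perfect square.
Hence a = 6 is a counterexample.

a = 6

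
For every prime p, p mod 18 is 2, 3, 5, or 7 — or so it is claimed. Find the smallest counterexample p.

p = 11

p = 2: 2 mod 18 = 2.
p = 3: 3 mod 18 = 3.
p = 5: 5 mod 18 = 5.
p = 7: 7 mod 18 = 7.
p = 11: 11 mod 18 = 11 — not in {2, 3, 5, 7}.
So p = 11 is the smallest counterexample.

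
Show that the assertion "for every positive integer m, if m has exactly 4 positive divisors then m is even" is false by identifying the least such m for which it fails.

A counterexample is any positive integer m such that m has exactly 4 positive divisors but m is odd; we check each in order.
For m = 6, 8, 10, 14 the conclusion holds.
m = 15: divisors of 15: 1, 3, 5, 15; 15 is odd.
So m = 15 is the smallest counterexample.

m = 15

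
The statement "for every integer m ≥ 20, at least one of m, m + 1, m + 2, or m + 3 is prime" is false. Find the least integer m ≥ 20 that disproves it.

m = 20: 23 is prime.
m = 21: 23 is prime.
m = 22: 23 is prime.
m = 23: 23 is prime.
m = 24: 24 = 2 × 12; 25 = 5 × 5; 26 = 2 × 13; 27 = 3 × 9 — all composite.

m = 24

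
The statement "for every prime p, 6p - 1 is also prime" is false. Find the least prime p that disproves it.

For p = 2, 3, 5, 7 the conclusion holds.
p = 11: 6p - 1 = 65 = 5 × 13, not prime.
So p = 11 is the smallest counterexample.

p = 11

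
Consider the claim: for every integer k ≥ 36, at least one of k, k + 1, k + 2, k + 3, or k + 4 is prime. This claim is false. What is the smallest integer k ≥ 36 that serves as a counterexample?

k = 48

Check each integer k ≥ 36 in order until k, k + 1, k + 2, k + 3, k + 4 are all composite.
The first 12 eligible values, up to k = 47, all satisfy the conclusion.
k = 48: 48 = 2 × 24; 49 = 7 × 7; 50 = 2 × 25; 51 = 3 × 17; 52 = 2 × 26 — all composite.
Hence k = 48 is a counterexample.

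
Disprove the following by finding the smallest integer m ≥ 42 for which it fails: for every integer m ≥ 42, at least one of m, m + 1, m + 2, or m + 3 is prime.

m = 48

A counterexample is any integer m ≥ 42 such that m, m + 1, m + 2, m + 3 are all composite; we check each in order.
For m = 42, 43, 44, 45, 46, 47 the conclusion holds.
m = 48: 48 = 2 × 24; 49 = 7 × 7; 50 = 2 × 25; 51 = 3 × 17 — all composite.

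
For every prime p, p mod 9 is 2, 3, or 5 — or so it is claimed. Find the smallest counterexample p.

p = 7

p = 2: 2 mod 9 = 2.
p = 3: 3 mod 9 = 3.
p = 5: 5 mod 9 = 5.
p = 7: 7 mod 9 = 7 — not in {2, 3, 5}.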